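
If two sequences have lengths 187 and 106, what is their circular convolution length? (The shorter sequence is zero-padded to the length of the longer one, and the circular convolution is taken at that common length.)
Circular convolution (zero-padding the shorter input) has length max(m, n) = max(187, 106) = 187

187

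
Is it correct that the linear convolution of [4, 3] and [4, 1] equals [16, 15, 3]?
Recompute linear convolution of [4, 3] and [4, 1]: y[0] = 4×4 = 16; y[1] = 4×1 + 3×4 = 16; y[2] = 3×1 = 3 → [16, 16, 3]. Compare to given [16, 15, 3]: they differ at index 1: given 15, correct 16, so answer: No

No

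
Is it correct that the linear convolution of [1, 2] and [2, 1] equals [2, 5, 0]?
Recompute linear convolution of [1, 2] and [2, 1]: y[0] = 1×2 = 2; y[1] = 1×1 + 2×2 = 5; y[2] = 2×1 = 2 → [2, 5, 2]. Compare to given [2, 5, 0]: they differ at index 2: given 0, correct 2, so answer: No

No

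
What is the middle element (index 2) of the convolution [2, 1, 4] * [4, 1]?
Use y[k] = Σ_i a[i]·b[k-i] at k=2. y[2] = 1×1 + 4×4 = 17

17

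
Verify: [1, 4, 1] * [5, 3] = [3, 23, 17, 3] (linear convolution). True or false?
Recompute linear convolution of [1, 4, 1] and [5, 3]: y[0] = 1×5 = 5; y[1] = 1×3 + 4×5 = 23; y[2] = 4×3 + 1×5 = 17; y[3] = 1×3 = 3 → [5, 23, 17, 3]. Compare to given [3, 23, 17, 3]: they differ at index 0: given 3, correct 5, so answer: No

No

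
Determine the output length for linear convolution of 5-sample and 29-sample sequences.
Linear/full convolution length: m + n - 1 = 5 + 29 - 1 = 33

33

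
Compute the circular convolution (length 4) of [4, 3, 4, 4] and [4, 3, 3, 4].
Use y[k] = Σ_j x[j]·h[(k-j) mod 4]. y[0] = 4×4 + 3×4 + 4×3 + 4×3 = 52; y[1] = 4×3 + 3×4 + 4×4 + 4×3 = 52; y[2] = 4×3 + 3×3 + 4×4 + 4×4 = 53; y[3] = 4×4 + 3×3 + 4×3 + 4×4 = 53. Result: [52, 52, 53, 53]

[52, 52, 53, 53]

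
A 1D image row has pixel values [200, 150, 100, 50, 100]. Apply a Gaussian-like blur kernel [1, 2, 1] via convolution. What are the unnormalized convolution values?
Convolve image row [200, 150, 100, 50, 100] with kernel [1, 2, 1]: y[0] = 200×1 = 200; y[1] = 200×2 + 150×1 = 550; y[2] = 200×1 + 150×2 + 100×1 = 600; y[3] = 150×1 + 100×2 + 50×1 = 400; y[4] = 100×1 + 50×2 + 100×1 = 300; y[5] = 50×1 + 100×2 = 250; y[6] = 100×1 = 100 → [200, 550, 600, 400, 300, 250, 100]. Normalization factor = sum(kernel) = 4.

[200, 550, 600, 400, 300, 250, 100]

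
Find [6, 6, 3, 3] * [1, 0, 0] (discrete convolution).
y[0] = 6×1 = 6; y[1] = 6×0 + 6×1 = 6; y[2] = 6×0 + 6×0 + 3×1 = 3; y[3] = 6×0 + 3×0 + 3×1 = 3; y[4] = 3×0 + 3×0 = 0; y[5] = 3×0 = 0

[6, 6, 3, 3, 0, 0]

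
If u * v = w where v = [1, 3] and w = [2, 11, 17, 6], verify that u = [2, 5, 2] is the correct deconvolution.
Forward-compute [2, 5, 2] * [1, 3]: w[0] = 2×1 = 2; w[1] = 2×3 + 5×1 = 11; w[2] = 5×3 + 2×1 = 17; w[3] = 2×3 = 6 → [2, 11, 17, 6]. Matches given w = [2, 11, 17, 6], so verified.

Verified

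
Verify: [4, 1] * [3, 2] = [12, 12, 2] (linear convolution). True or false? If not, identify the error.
Recompute linear convolution of [4, 1] and [3, 2]: y[0] = 4×3 = 12; y[1] = 4×2 + 1×3 = 11; y[2] = 1×2 = 2 → [12, 11, 2]. Compare to given [12, 12, 2]: they differ at index 1: given 12, correct 11, so answer: No

No. Error at index 1: given 12, correct 11.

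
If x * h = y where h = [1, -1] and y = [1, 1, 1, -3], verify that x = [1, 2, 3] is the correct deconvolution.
Forward-compute [1, 2, 3] * [1, -1]: y[0] = 1×1 = 1; y[1] = 1×-1 + 2×1 = 1; y[2] = 2×-1 + 3×1 = 1; y[3] = 3×-1 = -3 → [1, 1, 1, -3]. Matches given y = [1, 1, 1, -3], so verified.

Verified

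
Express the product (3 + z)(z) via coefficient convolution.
Ascending coefficients: a = [3, 1], b = [0, 1]. c[0] = 3×0 = 0; c[1] = 3×1 + 1×0 = 3; c[2] = 1×1 = 1. Result coefficients: [0, 3, 1] → 3z + z^2

3z + z^2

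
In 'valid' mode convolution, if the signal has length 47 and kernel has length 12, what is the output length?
'Valid' mode counts only positions where the kernel fully overlaps the signal: m - n + 1 = 47 - 12 + 1 = 36

36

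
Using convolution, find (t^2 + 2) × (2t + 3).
Ascending coefficients: a = [2, 0, 1], b = [3, 2]. c[0] = 2×3 = 6; c[1] = 2×2 + 0×3 = 4; c[2] = 0×2 + 1×3 = 3; c[3] = 1×2 = 2. Result coefficients: [6, 4, 3, 2] → 2t^3 + 3t^2 + 4t + 6

2t^3 + 3t^2 + 4t + 6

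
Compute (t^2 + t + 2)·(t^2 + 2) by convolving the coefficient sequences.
Ascending coefficients: a = [2, 1, 1], b = [2, 0, 1]. c[0] = 2×2 = 4; c[1] = 2×0 + 1×2 = 2; c[2] = 2×1 + 1×0 + 1×2 = 4; c[3] = 1×1 + 1×0 = 1; c[4] = 1×1 = 1. Result coefficients: [4, 2, 4, 1, 1] → t^4 + t^3 + 4t^2 + 2t + 4

t^4 + t^3 + 4t^2 + 2t + 4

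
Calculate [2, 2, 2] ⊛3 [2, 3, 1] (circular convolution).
Use y[k] = Σ_j f[j]·g[(k-j) mod 3]. y[0] = 2×2 + 2×1 + 2×3 = 12; y[1] = 2×3 + 2×2 + 2×1 = 12; y[2] = 2×1 + 2×3 + 2×2 = 12. Result: [12, 12, 12]

[12, 12, 12]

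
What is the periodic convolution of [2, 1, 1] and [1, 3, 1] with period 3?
Use y[k] = Σ_j a[j]·b[(k-j) mod 3]. y[0] = 2×1 + 1×1 + 1×3 = 6; y[1] = 2×3 + 1×1 + 1×1 = 8; y[2] = 2×1 + 1×3 + 1×1 = 6. Result: [6, 8, 6]

[6, 8, 6]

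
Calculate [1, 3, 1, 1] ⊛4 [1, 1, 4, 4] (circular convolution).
Use y[k] = Σ_j x[j]·h[(k-j) mod 4]. y[0] = 1×1 + 3×4 + 1×4 + 1×1 = 18; y[1] = 1×1 + 3×1 + 1×4 + 1×4 = 12; y[2] = 1×4 + 3×1 + 1×1 + 1×4 = 12; y[3] = 1×4 + 3×4 + 1×1 + 1×1 = 18. Result: [18, 12, 12, 18]

[18, 12, 12, 18]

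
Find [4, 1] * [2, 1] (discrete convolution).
y[0] = 4×2 = 8; y[1] = 4×1 + 1×2 = 6; y[2] = 1×1 = 1

[8, 6, 1]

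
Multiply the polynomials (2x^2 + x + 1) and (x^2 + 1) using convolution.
Ascending coefficients: a = [1, 1, 2], b = [1, 0, 1]. c[0] = 1×1 = 1; c[1] = 1×0 + 1×1 = 1; c[2] = 1×1 + 1×0 + 2×1 = 3; c[3] = 1×1 + 2×0 = 1; c[4] = 2×1 = 2. Result coefficients: [1, 1, 3, 1, 2] → 2x^4 + x^3 + 3x^2 + x + 1

2x^4 + x^3 + 3x^2 + x + 1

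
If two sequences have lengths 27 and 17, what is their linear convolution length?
Linear/full convolution length: m + n - 1 = 27 + 17 - 1 = 43

43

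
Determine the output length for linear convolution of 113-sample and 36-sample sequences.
Linear/full convolution length: m + n - 1 = 113 + 36 - 1 = 148

148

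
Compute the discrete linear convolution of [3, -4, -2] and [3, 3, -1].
y[0] = 3×3 = 9; y[1] = 3×3 + -4×3 = -3; y[2] = 3×-1 + -4×3 + -2×3 = -21; y[3] = -4×-1 + -2×3 = -2; y[4] = -2×-1 = 2

[9, -3, -21, -2, 2]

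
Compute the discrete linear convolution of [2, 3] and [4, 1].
y[0] = 2×4 = 8; y[1] = 2×1 + 3×4 = 14; y[2] = 3×1 = 3

[8, 14, 3]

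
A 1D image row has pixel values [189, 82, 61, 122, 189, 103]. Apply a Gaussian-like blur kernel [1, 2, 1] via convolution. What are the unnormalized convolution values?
Convolve image row [189, 82, 61, 122, 189, 103] with kernel [1, 2, 1]: y[0] = 189×1 = 189; y[1] = 189×2 + 82×1 = 460; y[2] = 189×1 + 82×2 + 61×1 = 414; y[3] = 82×1 + 61×2 + 122×1 = 326; y[4] = 61×1 + 122×2 + 189×1 = 494; y[5] = 122×1 + 189×2 + 103×1 = 603; y[6] = 189×1 + 103×2 = 395; y[7] = 103×1 = 103 → [189, 460, 414, 326, 494, 603, 395, 103]. Normalization factor = sum(kernel) = 4.

[189, 460, 414, 326, 494, 603, 395, 103]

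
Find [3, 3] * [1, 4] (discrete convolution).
y[0] = 3×1 = 3; y[1] = 3×4 + 3×1 = 15; y[2] = 3×4 = 12

[3, 15, 12]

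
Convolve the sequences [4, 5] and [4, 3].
y[0] = 4×4 = 16; y[1] = 4×3 + 5×4 = 32; y[2] = 5×3 = 15

[16, 32, 15]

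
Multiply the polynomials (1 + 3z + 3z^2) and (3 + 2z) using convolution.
Ascending coefficients: a = [1, 3, 3], b = [3, 2]. c[0] = 1×3 = 3; c[1] = 1×2 + 3×3 = 11; c[2] = 3×2 + 3×3 = 15; c[3] = 3×2 = 6. Result coefficients: [3, 11, 15, 6] → 3 + 11z + 15z^2 + 6z^3

3 + 11z + 15z^2 + 6z^3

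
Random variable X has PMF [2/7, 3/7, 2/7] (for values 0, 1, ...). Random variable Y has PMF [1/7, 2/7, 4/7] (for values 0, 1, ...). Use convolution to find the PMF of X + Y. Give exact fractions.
P(X+Y=k) = Σ_i P(X=i)·P(Y=k-i) — a convolution of [2/7, 3/7, 2/7] and [1/7, 2/7, 4/7]. P(X+Y=0) = (2/7)×(1/7) = 2/49; P(X+Y=1) = (2/7)×(2/7) + (3/7)×(1/7) = 4/49 + 3/49 = 1/7; P(X+Y=2) = (2/7)×(4/7) + (3/7)×(2/7) + (2/7)×(1/7) = 8/49 + 6/49 + 2/49 = 16/49; P(X+Y=3) = (3/7)×(4/7) + (2/7)×(2/7) = 12/49 + 4/49 = 16/49; P(X+Y=4) = (2/7)×(4/7) = 8/49. PMF: [2/49, 1/7, 16/49, 16/49, 8/49] (sums to 1 ✓)

[2/49, 1/7, 16/49, 16/49, 8/49]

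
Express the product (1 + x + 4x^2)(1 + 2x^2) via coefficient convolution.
Ascending coefficients: a = [1, 1, 4], b = [1, 0, 2]. c[0] = 1×1 = 1; c[1] = 1×0 + 1×1 = 1; c[2] = 1×2 + 1×0 + 4×1 = 6; c[3] = 1×2 + 4×0 = 2; c[4] = 4×2 = 8. Result coefficients: [1, 1, 6, 2, 8] → 1 + x + 6x^2 + 2x^3 + 8x^4

1 + x + 6x^2 + 2x^3 + 8x^4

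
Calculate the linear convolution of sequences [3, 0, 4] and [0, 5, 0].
y[0] = 3×0 = 0; y[1] = 3×5 + 0×0 = 15; y[2] = 3×0 + 0×5 + 4×0 = 0; y[3] = 0×0 + 4×5 = 20; y[4] = 4×0 = 0

[0, 15, 0, 20, 0]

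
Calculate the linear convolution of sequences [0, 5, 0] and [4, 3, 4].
y[0] = 0×4 = 0; y[1] = 0×3 + 5×4 = 20; y[2] = 0×4 + 5×3 + 0×4 = 15; y[3] = 5×4 + 0×3 = 20; y[4] = 0×4 = 0

[0, 20, 15, 20, 0]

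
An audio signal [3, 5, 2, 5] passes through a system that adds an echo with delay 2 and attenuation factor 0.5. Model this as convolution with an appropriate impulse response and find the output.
Direct-path + delayed-attenuated-path model → impulse response h = [1, 0, 0.5] (1 at lag 0, 0.5 at lag 2). Output y[n] = x[n] + 0.5·x[n - 2] (with x[n] = 0 outside 0..3): y[0] = 3 + 0.5×0 = 3; y[1] = 5 + 0.5×0 = 5; y[2] = 2 + 0.5×3 = 3.5; y[3] = 5 + 0.5×5 = 7.5; y[4] = 0 + 0.5×2 = 1.0; y[5] = 0 + 0.5×5 = 2.5. So y = [3, 5, 3.5, 7.5, 1.0, 2.5]

[3, 5, 3.5, 7.5, 1.0, 2.5]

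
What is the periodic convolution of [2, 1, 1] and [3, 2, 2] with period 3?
Use y[k] = Σ_j u[j]·v[(k-j) mod 3]. y[0] = 2×3 + 1×2 + 1×2 = 10; y[1] = 2×2 + 1×3 + 1×2 = 9; y[2] = 2×2 + 1×2 + 1×3 = 9. Result: [10, 9, 9]

[10, 9, 9]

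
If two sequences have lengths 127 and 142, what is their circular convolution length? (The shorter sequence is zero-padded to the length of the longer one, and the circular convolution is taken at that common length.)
Circular convolution (zero-padding the shorter input) has length max(m, n) = max(127, 142) = 142

142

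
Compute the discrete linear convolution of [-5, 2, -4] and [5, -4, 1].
y[0] = -5×5 = -25; y[1] = -5×-4 + 2×5 = 30; y[2] = -5×1 + 2×-4 + -4×5 = -33; y[3] = 2×1 + -4×-4 = 18; y[4] = -4×1 = -4

[-25, 30, -33, 18, -4]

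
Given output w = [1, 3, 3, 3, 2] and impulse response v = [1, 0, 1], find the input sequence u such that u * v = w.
Deconvolve w=[1, 3, 3, 3, 2] by v=[1, 0, 1]. Since v[0]=1, solve forward: u[0] = w[0] / 1 = 1; u[1] = (w[1] - 1×0) / 1 = 3; u[2] = (w[2] - 3×0 - 1×1) / 1 = 2. So u = [1, 3, 2]. Check by forward convolution: w[0] = 1×1 = 1; w[1] = 1×0 + 3×1 = 3; w[2] = 1×1 + 3×0 + 2×1 = 3; w[3] = 3×1 + 2×0 = 3; w[4] = 2×1 = 2

[1, 3, 2]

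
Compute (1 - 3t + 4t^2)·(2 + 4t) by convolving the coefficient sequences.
Ascending coefficients: a = [1, -3, 4], b = [2, 4]. c[0] = 1×2 = 2; c[1] = 1×4 + -3×2 = -2; c[2] = -3×4 + 4×2 = -4; c[3] = 4×4 = 16. Result coefficients: [2, -2, -4, 16] → 2 - 2t - 4t^2 + 16t^3

2 - 2t - 4t^2 + 16t^3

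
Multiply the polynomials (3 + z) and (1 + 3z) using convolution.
Ascending coefficients: a = [3, 1], b = [1, 3]. c[0] = 3×1 = 3; c[1] = 3×3 + 1×1 = 10; c[2] = 1×3 = 3. Result coefficients: [3, 10, 3] → 3 + 10z + 3z^2

3 + 10z + 3z^2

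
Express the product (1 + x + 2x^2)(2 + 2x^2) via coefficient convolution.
Ascending coefficients: a = [1, 1, 2], b = [2, 0, 2]. c[0] = 1×2 = 2; c[1] = 1×0 + 1×2 = 2; c[2] = 1×2 + 1×0 + 2×2 = 6; c[3] = 1×2 + 2×0 = 2; c[4] = 2×2 = 4. Result coefficients: [2, 2, 6, 2, 4] → 2 + 2x + 6x^2 + 2x^3 + 4x^4

2 + 2x + 6x^2 + 2x^3 + 4x^4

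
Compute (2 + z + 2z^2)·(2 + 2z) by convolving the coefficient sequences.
Ascending coefficients: a = [2, 1, 2], b = [2, 2]. c[0] = 2×2 = 4; c[1] = 2×2 + 1×2 = 6; c[2] = 1×2 + 2×2 = 6; c[3] = 2×2 = 4. Result coefficients: [4, 6, 6, 4] → 4 + 6z + 6z^2 + 4z^3

4 + 6z + 6z^2 + 4z^3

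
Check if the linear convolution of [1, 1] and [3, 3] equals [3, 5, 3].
Recompute linear convolution of [1, 1] and [3, 3]: y[0] = 1×3 = 3; y[1] = 1×3 + 1×3 = 6; y[2] = 1×3 = 3 → [3, 6, 3]. Compare to given [3, 5, 3]: they differ at index 1: given 5, correct 6, so answer: No

No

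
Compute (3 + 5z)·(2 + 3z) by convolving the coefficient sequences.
Ascending coefficients: a = [3, 5], b = [2, 3]. c[0] = 3×2 = 6; c[1] = 3×3 + 5×2 = 19; c[2] = 5×3 = 15. Result coefficients: [6, 19, 15] → 6 + 19z + 15z^2

6 + 19z + 15z^2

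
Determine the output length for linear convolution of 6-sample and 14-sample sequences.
Linear/full convolution length: m + n - 1 = 6 + 14 - 1 = 19

19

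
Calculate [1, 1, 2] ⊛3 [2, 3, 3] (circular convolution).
Use y[k] = Σ_j u[j]·v[(k-j) mod 3]. y[0] = 1×2 + 1×3 + 2×3 = 11; y[1] = 1×3 + 1×2 + 2×3 = 11; y[2] = 1×3 + 1×3 + 2×2 = 10. Result: [11, 11, 10]

[11, 11, 10]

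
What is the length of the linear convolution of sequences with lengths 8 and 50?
Linear/full convolution length: m + n - 1 = 8 + 50 - 1 = 57

57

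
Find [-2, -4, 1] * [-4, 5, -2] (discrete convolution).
y[0] = -2×-4 = 8; y[1] = -2×5 + -4×-4 = 6; y[2] = -2×-2 + -4×5 + 1×-4 = -20; y[3] = -4×-2 + 1×5 = 13; y[4] = 1×-2 = -2

[8, 6, -20, 13, -2]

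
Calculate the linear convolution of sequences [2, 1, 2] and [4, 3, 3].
y[0] = 2×4 = 8; y[1] = 2×3 + 1×4 = 10; y[2] = 2×3 + 1×3 + 2×4 = 17; y[3] = 1×3 + 2×3 = 9; y[4] = 2×3 = 6

[8, 10, 17, 9, 6]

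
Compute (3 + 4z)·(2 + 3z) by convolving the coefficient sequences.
Ascending coefficients: a = [3, 4], b = [2, 3]. c[0] = 3×2 = 6; c[1] = 3×3 + 4×2 = 17; c[2] = 4×3 = 12. Result coefficients: [6, 17, 12] → 6 + 17z + 12z^2

6 + 17z + 12z^2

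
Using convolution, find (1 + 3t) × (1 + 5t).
Ascending coefficients: a = [1, 3], b = [1, 5]. c[0] = 1×1 = 1; c[1] = 1×5 + 3×1 = 8; c[2] = 3×5 = 15. Result coefficients: [1, 8, 15] → 1 + 8t + 15t^2

1 + 8t + 15t^2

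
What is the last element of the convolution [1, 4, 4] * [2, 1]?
Use y[k] = Σ_i a[i]·b[k-i] at k=3. y[3] = 4×1 = 4

4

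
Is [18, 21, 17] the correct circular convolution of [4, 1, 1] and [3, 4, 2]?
Recompute circular convolution of [4, 1, 1] and [3, 4, 2]: y[0] = 4×3 + 1×2 + 1×4 = 18; y[1] = 4×4 + 1×3 + 1×2 = 21; y[2] = 4×2 + 1×4 + 1×3 = 15 → [18, 21, 15]. Compare to given [18, 21, 17]: they differ at index 2: given 17, correct 15, so answer: No

No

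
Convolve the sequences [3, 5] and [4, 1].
y[0] = 3×4 = 12; y[1] = 3×1 + 5×4 = 23; y[2] = 5×1 = 5

[12, 23, 5]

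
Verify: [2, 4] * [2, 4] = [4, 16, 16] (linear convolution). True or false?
Recompute linear convolution of [2, 4] and [2, 4]: y[0] = 2×2 = 4; y[1] = 2×4 + 4×2 = 16; y[2] = 4×4 = 16 → [4, 16, 16]. Given [4, 16, 16] matches, so answer: Yes

Yes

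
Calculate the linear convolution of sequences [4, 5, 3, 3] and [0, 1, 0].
y[0] = 4×0 = 0; y[1] = 4×1 + 5×0 = 4; y[2] = 4×0 + 5×1 + 3×0 = 5; y[3] = 5×0 + 3×1 + 3×0 = 3; y[4] = 3×0 + 3×1 = 3; y[5] = 3×0 = 0

[0, 4, 5, 3, 3, 0]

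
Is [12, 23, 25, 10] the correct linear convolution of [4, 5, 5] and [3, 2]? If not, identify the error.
Recompute linear convolution of [4, 5, 5] and [3, 2]: y[0] = 4×3 = 12; y[1] = 4×2 + 5×3 = 23; y[2] = 5×2 + 5×3 = 25; y[3] = 5×2 = 10 → [12, 23, 25, 10]. Given [12, 23, 25, 10] matches, so answer: Yes

Yes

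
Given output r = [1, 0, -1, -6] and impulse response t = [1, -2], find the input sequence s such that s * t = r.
Deconvolve r=[1, 0, -1, -6] by t=[1, -2]. Since t[0]=1, solve forward: s[0] = r[0] / 1 = 1; s[1] = (r[1] - 1×-2) / 1 = 2; s[2] = (r[2] - 2×-2) / 1 = 3. So s = [1, 2, 3]. Check by forward convolution: r[0] = 1×1 = 1; r[1] = 1×-2 + 2×1 = 0; r[2] = 2×-2 + 3×1 = -1; r[3] = 3×-2 = -6

[1, 2, 3]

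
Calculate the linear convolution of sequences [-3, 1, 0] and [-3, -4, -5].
y[0] = -3×-3 = 9; y[1] = -3×-4 + 1×-3 = 9; y[2] = -3×-5 + 1×-4 + 0×-3 = 11; y[3] = 1×-5 + 0×-4 = -5; y[4] = 0×-5 = 0

[9, 9, 11, -5, 0]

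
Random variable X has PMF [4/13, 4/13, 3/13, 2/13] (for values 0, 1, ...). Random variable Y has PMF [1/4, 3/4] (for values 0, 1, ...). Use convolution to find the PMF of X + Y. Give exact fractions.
P(X+Y=k) = Σ_i P(X=i)·P(Y=k-i) — a convolution of [4/13, 4/13, 3/13, 2/13] and [1/4, 3/4]. P(X+Y=0) = (4/13)×(1/4) = 1/13; P(X+Y=1) = (4/13)×(3/4) + (4/13)×(1/4) = 3/13 + 1/13 = 4/13; P(X+Y=2) = (4/13)×(3/4) + (3/13)×(1/4) = 3/13 + 3/52 = 15/52; P(X+Y=3) = (3/13)×(3/4) + (2/13)×(1/4) = 9/52 + 1/26 = 11/52; P(X+Y=4) = (2/13)×(3/4) = 3/26. PMF: [1/13, 4/13, 15/52, 11/52, 3/26] (sums to 1 ✓)

[1/13, 4/13, 15/52, 11/52, 3/26]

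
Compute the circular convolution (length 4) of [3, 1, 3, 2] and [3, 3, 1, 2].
Use y[k] = Σ_j x[j]·h[(k-j) mod 4]. y[0] = 3×3 + 1×2 + 3×1 + 2×3 = 20; y[1] = 3×3 + 1×3 + 3×2 + 2×1 = 20; y[2] = 3×1 + 1×3 + 3×3 + 2×2 = 19; y[3] = 3×2 + 1×1 + 3×3 + 2×3 = 22. Result: [20, 20, 19, 22]

[20, 20, 19, 22]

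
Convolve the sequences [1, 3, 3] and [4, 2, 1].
y[0] = 1×4 = 4; y[1] = 1×2 + 3×4 = 14; y[2] = 1×1 + 3×2 + 3×4 = 19; y[3] = 3×1 + 3×2 = 9; y[4] = 3×1 = 3

[4, 14, 19, 9, 3]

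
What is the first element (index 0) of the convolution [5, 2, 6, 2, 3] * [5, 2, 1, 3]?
Use y[k] = Σ_i a[i]·b[k-i] at k=0. y[0] = 5×5 = 25

25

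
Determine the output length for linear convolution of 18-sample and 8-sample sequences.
Linear/full convolution length: m + n - 1 = 18 + 8 - 1 = 25

25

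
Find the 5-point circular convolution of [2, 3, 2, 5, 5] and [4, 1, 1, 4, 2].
Use y[k] = Σ_j x[j]·h[(k-j) mod 5]. y[0] = 2×4 + 3×2 + 2×4 + 5×1 + 5×1 = 32; y[1] = 2×1 + 3×4 + 2×2 + 5×4 + 5×1 = 43; y[2] = 2×1 + 3×1 + 2×4 + 5×2 + 5×4 = 43; y[3] = 2×4 + 3×1 + 2×1 + 5×4 + 5×2 = 43; y[4] = 2×2 + 3×4 + 2×1 + 5×1 + 5×4 = 43. Result: [32, 43, 43, 43, 43]

[32, 43, 43, 43, 43]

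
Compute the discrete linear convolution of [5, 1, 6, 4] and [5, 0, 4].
y[0] = 5×5 = 25; y[1] = 5×0 + 1×5 = 5; y[2] = 5×4 + 1×0 + 6×5 = 50; y[3] = 1×4 + 6×0 + 4×5 = 24; y[4] = 6×4 + 4×0 = 24; y[5] = 4×4 = 16

[25, 5, 50, 24, 24, 16]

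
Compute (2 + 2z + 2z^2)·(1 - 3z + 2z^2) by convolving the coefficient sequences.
Ascending coefficients: a = [2, 2, 2], b = [1, -3, 2]. c[0] = 2×1 = 2; c[1] = 2×-3 + 2×1 = -4; c[2] = 2×2 + 2×-3 + 2×1 = 0; c[3] = 2×2 + 2×-3 = -2; c[4] = 2×2 = 4. Result coefficients: [2, -4, 0, -2, 4] → 2 - 4z - 2z^3 + 4z^4

2 - 4z - 2z^3 + 4z^4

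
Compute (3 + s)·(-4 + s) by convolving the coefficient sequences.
Ascending coefficients: a = [3, 1], b = [-4, 1]. c[0] = 3×-4 = -12; c[1] = 3×1 + 1×-4 = -1; c[2] = 1×1 = 1. Result coefficients: [-12, -1, 1] → -12 - s + s^2

-12 - s + s^2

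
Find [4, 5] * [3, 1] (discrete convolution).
y[0] = 4×3 = 12; y[1] = 4×1 + 5×3 = 19; y[2] = 5×1 = 5

[12, 19, 5]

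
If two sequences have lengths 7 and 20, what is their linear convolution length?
Linear/full convolution length: m + n - 1 = 7 + 20 - 1 = 26

26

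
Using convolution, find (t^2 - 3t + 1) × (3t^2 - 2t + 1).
Ascending coefficients: a = [1, -3, 1], b = [1, -2, 3]. c[0] = 1×1 = 1; c[1] = 1×-2 + -3×1 = -5; c[2] = 1×3 + -3×-2 + 1×1 = 10; c[3] = -3×3 + 1×-2 = -11; c[4] = 1×3 = 3. Result coefficients: [1, -5, 10, -11, 3] → 3t^4 - 11t^3 + 10t^2 - 5t + 1

3t^4 - 11t^3 + 10t^2 - 5t + 1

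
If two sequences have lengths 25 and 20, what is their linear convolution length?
Linear/full convolution length: m + n - 1 = 25 + 20 - 1 = 44

44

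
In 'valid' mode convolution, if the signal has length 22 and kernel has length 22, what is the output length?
'Valid' mode counts only positions where the kernel fully overlaps the signal: m - n + 1 = 22 - 22 + 1 = 1

1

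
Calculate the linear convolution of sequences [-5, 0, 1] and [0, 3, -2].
y[0] = -5×0 = 0; y[1] = -5×3 + 0×0 = -15; y[2] = -5×-2 + 0×3 + 1×0 = 10; y[3] = 0×-2 + 1×3 = 3; y[4] = 1×-2 = -2

[0, -15, 10, 3, -2]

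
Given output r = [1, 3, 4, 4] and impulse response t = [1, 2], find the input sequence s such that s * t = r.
Deconvolve r=[1, 3, 4, 4] by t=[1, 2]. Since t[0]=1, solve forward: s[0] = r[0] / 1 = 1; s[1] = (r[1] - 1×2) / 1 = 1; s[2] = (r[2] - 1×2) / 1 = 2. So s = [1, 1, 2]. Check by forward convolution: r[0] = 1×1 = 1; r[1] = 1×2 + 1×1 = 3; r[2] = 1×2 + 2×1 = 4; r[3] = 2×2 = 4

[1, 1, 2]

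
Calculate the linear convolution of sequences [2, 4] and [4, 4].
y[0] = 2×4 = 8; y[1] = 2×4 + 4×4 = 24; y[2] = 4×4 = 16

[8, 24, 16]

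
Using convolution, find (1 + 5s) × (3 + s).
Ascending coefficients: a = [1, 5], b = [3, 1]. c[0] = 1×3 = 3; c[1] = 1×1 + 5×3 = 16; c[2] = 5×1 = 5. Result coefficients: [3, 16, 5] → 3 + 16s + 5s^2

3 + 16s + 5s^2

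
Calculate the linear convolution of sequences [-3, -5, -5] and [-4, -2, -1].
y[0] = -3×-4 = 12; y[1] = -3×-2 + -5×-4 = 26; y[2] = -3×-1 + -5×-2 + -5×-4 = 33; y[3] = -5×-1 + -5×-2 = 15; y[4] = -5×-1 = 5

[12, 26, 33, 15, 5]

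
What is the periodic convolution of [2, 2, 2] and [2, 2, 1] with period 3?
Use y[k] = Σ_j u[j]·v[(k-j) mod 3]. y[0] = 2×2 + 2×1 + 2×2 = 10; y[1] = 2×2 + 2×2 + 2×1 = 10; y[2] = 2×1 + 2×2 + 2×2 = 10. Result: [10, 10, 10]

[10, 10, 10]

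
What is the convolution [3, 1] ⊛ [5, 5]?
y[0] = 3×5 = 15; y[1] = 3×5 + 1×5 = 20; y[2] = 1×5 = 5

[15, 20, 5]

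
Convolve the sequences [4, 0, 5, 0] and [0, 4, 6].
y[0] = 4×0 = 0; y[1] = 4×4 + 0×0 = 16; y[2] = 4×6 + 0×4 + 5×0 = 24; y[3] = 0×6 + 5×4 + 0×0 = 20; y[4] = 5×6 + 0×4 = 30; y[5] = 0×6 = 0

[0, 16, 24, 20, 30, 0]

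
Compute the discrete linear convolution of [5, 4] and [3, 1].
y[0] = 5×3 = 15; y[1] = 5×1 + 4×3 = 17; y[2] = 4×1 = 4

[15, 17, 4]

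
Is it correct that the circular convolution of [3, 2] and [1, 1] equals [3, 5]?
Recompute circular convolution of [3, 2] and [1, 1]: y[0] = 3×1 + 2×1 = 5; y[1] = 3×1 + 2×1 = 5 → [5, 5]. Compare to given [3, 5]: they differ at index 0: given 3, correct 5, so answer: No

No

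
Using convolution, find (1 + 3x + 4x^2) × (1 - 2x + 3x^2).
Ascending coefficients: a = [1, 3, 4], b = [1, -2, 3]. c[0] = 1×1 = 1; c[1] = 1×-2 + 3×1 = 1; c[2] = 1×3 + 3×-2 + 4×1 = 1; c[3] = 3×3 + 4×-2 = 1; c[4] = 4×3 = 12. Result coefficients: [1, 1, 1, 1, 12] → 1 + x + x^2 + x^3 + 12x^4

1 + x + x^2 + x^3 + 12x^4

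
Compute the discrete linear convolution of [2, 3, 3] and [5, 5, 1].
y[0] = 2×5 = 10; y[1] = 2×5 + 3×5 = 25; y[2] = 2×1 + 3×5 + 3×5 = 32; y[3] = 3×1 + 3×5 = 18; y[4] = 3×1 = 3

[10, 25, 32, 18, 3]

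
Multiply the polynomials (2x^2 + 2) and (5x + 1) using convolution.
Ascending coefficients: a = [2, 0, 2], b = [1, 5]. c[0] = 2×1 = 2; c[1] = 2×5 + 0×1 = 10; c[2] = 0×5 + 2×1 = 2; c[3] = 2×5 = 10. Result coefficients: [2, 10, 2, 10] → 10x^3 + 2x^2 + 10x + 2

10x^3 + 2x^2 + 10x + 2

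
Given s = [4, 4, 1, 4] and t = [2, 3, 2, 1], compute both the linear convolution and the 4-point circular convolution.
Linear: y_lin[0] = 4×2 = 8; y_lin[1] = 4×3 + 4×2 = 20; y_lin[2] = 4×2 + 4×3 + 1×2 = 22; y_lin[3] = 4×1 + 4×2 + 1×3 + 4×2 = 23; y_lin[4] = 4×1 + 1×2 + 4×3 = 18; y_lin[5] = 1×1 + 4×2 = 9; y_lin[6] = 4×1 = 4 → [8, 20, 22, 23, 18, 9, 4]. Circular (length 4): y[0] = 4×2 + 4×1 + 1×2 + 4×3 = 26; y[1] = 4×3 + 4×2 + 1×1 + 4×2 = 29; y[2] = 4×2 + 4×3 + 1×2 + 4×1 = 26; y[3] = 4×1 + 4×2 + 1×3 + 4×2 = 23 → [26, 29, 26, 23]

Linear: [8, 20, 22, 23, 18, 9, 4], Circular: [26, 29, 26, 23]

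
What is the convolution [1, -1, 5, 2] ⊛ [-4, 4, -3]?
y[0] = 1×-4 = -4; y[1] = 1×4 + -1×-4 = 8; y[2] = 1×-3 + -1×4 + 5×-4 = -27; y[3] = -1×-3 + 5×4 + 2×-4 = 15; y[4] = 5×-3 + 2×4 = -7; y[5] = 2×-3 = -6

[-4, 8, -27, 15, -7, -6]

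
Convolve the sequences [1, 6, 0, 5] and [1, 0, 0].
y[0] = 1×1 = 1; y[1] = 1×0 + 6×1 = 6; y[2] = 1×0 + 6×0 + 0×1 = 0; y[3] = 6×0 + 0×0 + 5×1 = 5; y[4] = 0×0 + 5×0 = 0; y[5] = 5×0 = 0

[1, 6, 0, 5, 0, 0]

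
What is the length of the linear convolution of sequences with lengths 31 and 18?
Linear/full convolution length: m + n - 1 = 31 + 18 - 1 = 48

48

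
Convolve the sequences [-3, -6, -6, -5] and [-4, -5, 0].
y[0] = -3×-4 = 12; y[1] = -3×-5 + -6×-4 = 39; y[2] = -3×0 + -6×-5 + -6×-4 = 54; y[3] = -6×0 + -6×-5 + -5×-4 = 50; y[4] = -6×0 + -5×-5 = 25; y[5] = -5×0 = 0

[12, 39, 54, 50, 25, 0]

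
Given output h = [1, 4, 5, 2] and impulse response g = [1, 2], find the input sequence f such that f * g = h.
Deconvolve h=[1, 4, 5, 2] by g=[1, 2]. Since g[0]=1, solve forward: f[0] = h[0] / 1 = 1; f[1] = (h[1] - 1×2) / 1 = 2; f[2] = (h[2] - 2×2) / 1 = 1. So f = [1, 2, 1]. Check by forward convolution: h[0] = 1×1 = 1; h[1] = 1×2 + 2×1 = 4; h[2] = 2×2 + 1×1 = 5; h[3] = 1×2 = 2

[1, 2, 1]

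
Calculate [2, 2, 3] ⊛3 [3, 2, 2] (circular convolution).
Use y[k] = Σ_j a[j]·b[(k-j) mod 3]. y[0] = 2×3 + 2×2 + 3×2 = 16; y[1] = 2×2 + 2×3 + 3×2 = 16; y[2] = 2×2 + 2×2 + 3×3 = 17. Result: [16, 16, 17]

[16, 16, 17]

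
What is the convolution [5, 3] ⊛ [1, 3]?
y[0] = 5×1 = 5; y[1] = 5×3 + 3×1 = 18; y[2] = 3×3 = 9

[5, 18, 9]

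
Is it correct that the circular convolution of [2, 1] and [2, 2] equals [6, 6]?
Recompute circular convolution of [2, 1] and [2, 2]: y[0] = 2×2 + 1×2 = 6; y[1] = 2×2 + 1×2 = 6 → [6, 6]. Given [6, 6] matches, so answer: Yes

Yes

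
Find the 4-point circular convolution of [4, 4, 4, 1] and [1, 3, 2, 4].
Use y[k] = Σ_j s[j]·t[(k-j) mod 4]. y[0] = 4×1 + 4×4 + 4×2 + 1×3 = 31; y[1] = 4×3 + 4×1 + 4×4 + 1×2 = 34; y[2] = 4×2 + 4×3 + 4×1 + 1×4 = 28; y[3] = 4×4 + 4×2 + 4×3 + 1×1 = 37. Result: [31, 34, 28, 37]

[31, 34, 28, 37]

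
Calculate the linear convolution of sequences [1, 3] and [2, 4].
y[0] = 1×2 = 2; y[1] = 1×4 + 3×2 = 10; y[2] = 3×4 = 12

[2, 10, 12]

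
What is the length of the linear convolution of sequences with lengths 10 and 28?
Linear/full convolution length: m + n - 1 = 10 + 28 - 1 = 37

37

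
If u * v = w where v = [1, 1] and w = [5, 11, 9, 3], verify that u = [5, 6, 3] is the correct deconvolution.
Forward-compute [5, 6, 3] * [1, 1]: w[0] = 5×1 = 5; w[1] = 5×1 + 6×1 = 11; w[2] = 6×1 + 3×1 = 9; w[3] = 3×1 = 3 → [5, 11, 9, 3]. Matches given w = [5, 11, 9, 3], so verified.

Verified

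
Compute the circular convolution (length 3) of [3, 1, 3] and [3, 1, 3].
Use y[k] = Σ_j x[j]·h[(k-j) mod 3]. y[0] = 3×3 + 1×3 + 3×1 = 15; y[1] = 3×1 + 1×3 + 3×3 = 15; y[2] = 3×3 + 1×1 + 3×3 = 19. Result: [15, 15, 19]

[15, 15, 19]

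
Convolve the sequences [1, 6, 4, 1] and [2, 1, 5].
y[0] = 1×2 = 2; y[1] = 1×1 + 6×2 = 13; y[2] = 1×5 + 6×1 + 4×2 = 19; y[3] = 6×5 + 4×1 + 1×2 = 36; y[4] = 4×5 + 1×1 = 21; y[5] = 1×5 = 5

[2, 13, 19, 36, 21, 5]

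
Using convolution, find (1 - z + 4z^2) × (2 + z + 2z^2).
Ascending coefficients: a = [1, -1, 4], b = [2, 1, 2]. c[0] = 1×2 = 2; c[1] = 1×1 + -1×2 = -1; c[2] = 1×2 + -1×1 + 4×2 = 9; c[3] = -1×2 + 4×1 = 2; c[4] = 4×2 = 8. Result coefficients: [2, -1, 9, 2, 8] → 2 - z + 9z^2 + 2z^3 + 8z^4

2 - z + 9z^2 + 2z^3 + 8z^4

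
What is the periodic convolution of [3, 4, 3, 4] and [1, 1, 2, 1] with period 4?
Use y[k] = Σ_j f[j]·g[(k-j) mod 4]. y[0] = 3×1 + 4×1 + 3×2 + 4×1 = 17; y[1] = 3×1 + 4×1 + 3×1 + 4×2 = 18; y[2] = 3×2 + 4×1 + 3×1 + 4×1 = 17; y[3] = 3×1 + 4×2 + 3×1 + 4×1 = 18. Result: [17, 18, 17, 18]

[17, 18, 17, 18]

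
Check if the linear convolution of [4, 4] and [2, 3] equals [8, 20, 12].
Recompute linear convolution of [4, 4] and [2, 3]: y[0] = 4×2 = 8; y[1] = 4×3 + 4×2 = 20; y[2] = 4×3 = 12 → [8, 20, 12]. Given [8, 20, 12] matches, so answer: Yes

Yes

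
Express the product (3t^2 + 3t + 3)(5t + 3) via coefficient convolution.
Ascending coefficients: a = [3, 3, 3], b = [3, 5]. c[0] = 3×3 = 9; c[1] = 3×5 + 3×3 = 24; c[2] = 3×5 + 3×3 = 24; c[3] = 3×5 = 15. Result coefficients: [9, 24, 24, 15] → 15t^3 + 24t^2 + 24t + 9

15t^3 + 24t^2 + 24t + 9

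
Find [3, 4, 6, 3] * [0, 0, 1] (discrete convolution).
y[0] = 3×0 = 0; y[1] = 3×0 + 4×0 = 0; y[2] = 3×1 + 4×0 + 6×0 = 3; y[3] = 4×1 + 6×0 + 3×0 = 4; y[4] = 6×1 + 3×0 = 6; y[5] = 3×1 = 3

[0, 0, 3, 4, 6, 3]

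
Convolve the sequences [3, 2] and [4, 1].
y[0] = 3×4 = 12; y[1] = 3×1 + 2×4 = 11; y[2] = 2×1 = 2

[12, 11, 2]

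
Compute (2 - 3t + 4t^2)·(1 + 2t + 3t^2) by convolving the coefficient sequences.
Ascending coefficients: a = [2, -3, 4], b = [1, 2, 3]. c[0] = 2×1 = 2; c[1] = 2×2 + -3×1 = 1; c[2] = 2×3 + -3×2 + 4×1 = 4; c[3] = -3×3 + 4×2 = -1; c[4] = 4×3 = 12. Result coefficients: [2, 1, 4, -1, 12] → 2 + t + 4t^2 - t^3 + 12t^4

2 + t + 4t^2 - t^3 + 12t^4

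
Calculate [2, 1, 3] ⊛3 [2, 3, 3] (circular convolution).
Use y[k] = Σ_j u[j]·v[(k-j) mod 3]. y[0] = 2×2 + 1×3 + 3×3 = 16; y[1] = 2×3 + 1×2 + 3×3 = 17; y[2] = 2×3 + 1×3 + 3×2 = 15. Result: [16, 17, 15]

[16, 17, 15]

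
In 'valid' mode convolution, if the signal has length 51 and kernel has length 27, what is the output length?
'Valid' mode counts only positions where the kernel fully overlaps the signal: m - n + 1 = 51 - 27 + 1 = 25

25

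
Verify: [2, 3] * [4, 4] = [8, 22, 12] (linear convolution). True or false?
Recompute linear convolution of [2, 3] and [4, 4]: y[0] = 2×4 = 8; y[1] = 2×4 + 3×4 = 20; y[2] = 3×4 = 12 → [8, 20, 12]. Compare to given [8, 22, 12]: they differ at index 1: given 22, correct 20, so answer: No

No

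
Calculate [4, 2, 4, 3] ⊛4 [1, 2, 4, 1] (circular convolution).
Use y[k] = Σ_j s[j]·t[(k-j) mod 4]. y[0] = 4×1 + 2×1 + 4×4 + 3×2 = 28; y[1] = 4×2 + 2×1 + 4×1 + 3×4 = 26; y[2] = 4×4 + 2×2 + 4×1 + 3×1 = 27; y[3] = 4×1 + 2×4 + 4×2 + 3×1 = 23. Result: [28, 26, 27, 23]

[28, 26, 27, 23]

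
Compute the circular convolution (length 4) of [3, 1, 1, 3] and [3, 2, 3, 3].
Use y[k] = Σ_j f[j]·g[(k-j) mod 4]. y[0] = 3×3 + 1×3 + 1×3 + 3×2 = 21; y[1] = 3×2 + 1×3 + 1×3 + 3×3 = 21; y[2] = 3×3 + 1×2 + 1×3 + 3×3 = 23; y[3] = 3×3 + 1×3 + 1×2 + 3×3 = 23. Result: [21, 21, 23, 23]

[21, 21, 23, 23]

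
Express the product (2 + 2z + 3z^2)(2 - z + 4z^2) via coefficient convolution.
Ascending coefficients: a = [2, 2, 3], b = [2, -1, 4]. c[0] = 2×2 = 4; c[1] = 2×-1 + 2×2 = 2; c[2] = 2×4 + 2×-1 + 3×2 = 12; c[3] = 2×4 + 3×-1 = 5; c[4] = 3×4 = 12. Result coefficients: [4, 2, 12, 5, 12] → 4 + 2z + 12z^2 + 5z^3 + 12z^4

4 + 2z + 12z^2 + 5z^3 + 12z^4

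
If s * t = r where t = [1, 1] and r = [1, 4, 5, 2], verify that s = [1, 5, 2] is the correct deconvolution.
Forward-compute [1, 5, 2] * [1, 1]: r[0] = 1×1 = 1; r[1] = 1×1 + 5×1 = 6; r[2] = 5×1 + 2×1 = 7; r[3] = 2×1 = 2 → [1, 6, 7, 2]. Does not match given r = [1, 4, 5, 2].

Not verified. [1, 5, 2] * [1, 1] = [1, 6, 7, 2], which differs from [1, 4, 5, 2] at index 1.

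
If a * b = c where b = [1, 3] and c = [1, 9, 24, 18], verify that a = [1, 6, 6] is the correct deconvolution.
Forward-compute [1, 6, 6] * [1, 3]: c[0] = 1×1 = 1; c[1] = 1×3 + 6×1 = 9; c[2] = 6×3 + 6×1 = 24; c[3] = 6×3 = 18 → [1, 9, 24, 18]. Matches given c = [1, 9, 24, 18], so verified.

Verified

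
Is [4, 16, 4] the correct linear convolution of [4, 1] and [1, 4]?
Recompute linear convolution of [4, 1] and [1, 4]: y[0] = 4×1 = 4; y[1] = 4×4 + 1×1 = 17; y[2] = 1×4 = 4 → [4, 17, 4]. Compare to given [4, 16, 4]: they differ at index 1: given 16, correct 17, so answer: No

No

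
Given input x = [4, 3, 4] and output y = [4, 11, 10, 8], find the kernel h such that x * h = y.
Output length 4 = len(x) + len(h) - 1 ⇒ len(h) = 2. Solve h forward using h[k] = (y[k] - Σ_{i≥1} x[i]·h[k-i]) / x[0]: h[0] = y[0] / x[0] = 4 / 4 = 1; h[1] = (y[1] - 3×1) / x[0] = (11 - 3×1) / 4 = 2. So h = [1, 2]. Forward-check [4, 3, 4] * [1, 2]: y[0] = 4×1 = 4; y[1] = 4×2 + 3×1 = 11; y[2] = 3×2 + 4×1 = 10; y[3] = 4×2 = 8 → [4, 11, 10, 8] ✓

[1, 2]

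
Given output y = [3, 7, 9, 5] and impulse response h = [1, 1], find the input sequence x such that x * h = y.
Deconvolve y=[3, 7, 9, 5] by h=[1, 1]. Since h[0]=1, solve forward: x[0] = y[0] / 1 = 3; x[1] = (y[1] - 3×1) / 1 = 4; x[2] = (y[2] - 4×1) / 1 = 5. So x = [3, 4, 5]. Check by forward convolution: y[0] = 3×1 = 3; y[1] = 3×1 + 4×1 = 7; y[2] = 4×1 + 5×1 = 9; y[3] = 5×1 = 5

[3, 4, 5]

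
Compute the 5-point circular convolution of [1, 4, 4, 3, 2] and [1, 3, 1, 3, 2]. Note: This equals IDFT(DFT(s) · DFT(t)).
Either evaluate y[k] = Σ_j s[j]·t[(k-j) mod 5] directly, or use IDFT(DFT(s) · DFT(t)). y[0] = 1×1 + 4×2 + 4×3 + 3×1 + 2×3 = 30; y[1] = 1×3 + 4×1 + 4×2 + 3×3 + 2×1 = 26; y[2] = 1×1 + 4×3 + 4×1 + 3×2 + 2×3 = 29; y[3] = 1×3 + 4×1 + 4×3 + 3×1 + 2×2 = 26; y[4] = 1×2 + 4×3 + 4×1 + 3×3 + 2×1 = 29. Result: [30, 26, 29, 26, 29]

[30, 26, 29, 26, 29]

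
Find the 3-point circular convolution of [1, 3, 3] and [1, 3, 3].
Use y[k] = Σ_j x[j]·h[(k-j) mod 3]. y[0] = 1×1 + 3×3 + 3×3 = 19; y[1] = 1×3 + 3×1 + 3×3 = 15; y[2] = 1×3 + 3×3 + 3×1 = 15. Result: [19, 15, 15]

[19, 15, 15]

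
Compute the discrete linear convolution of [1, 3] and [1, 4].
y[0] = 1×1 = 1; y[1] = 1×4 + 3×1 = 7; y[2] = 3×4 = 12

[1, 7, 12]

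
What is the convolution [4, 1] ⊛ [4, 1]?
y[0] = 4×4 = 16; y[1] = 4×1 + 1×4 = 8; y[2] = 1×1 = 1

[16, 8, 1]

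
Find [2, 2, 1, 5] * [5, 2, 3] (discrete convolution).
y[0] = 2×5 = 10; y[1] = 2×2 + 2×5 = 14; y[2] = 2×3 + 2×2 + 1×5 = 15; y[3] = 2×3 + 1×2 + 5×5 = 33; y[4] = 1×3 + 5×2 = 13; y[5] = 5×3 = 15

[10, 14, 15, 33, 13, 15]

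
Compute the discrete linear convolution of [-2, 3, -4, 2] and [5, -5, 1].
y[0] = -2×5 = -10; y[1] = -2×-5 + 3×5 = 25; y[2] = -2×1 + 3×-5 + -4×5 = -37; y[3] = 3×1 + -4×-5 + 2×5 = 33; y[4] = -4×1 + 2×-5 = -14; y[5] = 2×1 = 2

[-10, 25, -37, 33, -14, 2]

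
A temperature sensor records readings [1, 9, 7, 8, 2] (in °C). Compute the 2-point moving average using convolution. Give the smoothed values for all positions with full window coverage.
2-point moving average kernel = [1, 1]. Apply in 'valid' mode (full window coverage): avg[0] = (1 + 9) / 2 = 5.0; avg[1] = (9 + 7) / 2 = 8.0; avg[2] = (7 + 8) / 2 = 7.5; avg[3] = (8 + 2) / 2 = 5.0. Smoothed values: [5.0, 8.0, 7.5, 5.0]

[5.0, 8.0, 7.5, 5.0]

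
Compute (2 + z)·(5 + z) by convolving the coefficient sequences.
Ascending coefficients: a = [2, 1], b = [5, 1]. c[0] = 2×5 = 10; c[1] = 2×1 + 1×5 = 7; c[2] = 1×1 = 1. Result coefficients: [10, 7, 1] → 10 + 7z + z^2

10 + 7z + z^2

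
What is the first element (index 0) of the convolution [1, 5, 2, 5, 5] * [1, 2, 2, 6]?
Use y[k] = Σ_i a[i]·b[k-i] at k=0. y[0] = 1×1 = 1

1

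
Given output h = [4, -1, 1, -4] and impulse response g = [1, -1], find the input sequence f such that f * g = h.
Deconvolve h=[4, -1, 1, -4] by g=[1, -1]. Since g[0]=1, solve forward: f[0] = h[0] / 1 = 4; f[1] = (h[1] - 4×-1) / 1 = 3; f[2] = (h[2] - 3×-1) / 1 = 4. So f = [4, 3, 4]. Check by forward convolution: h[0] = 4×1 = 4; h[1] = 4×-1 + 3×1 = -1; h[2] = 3×-1 + 4×1 = 1; h[3] = 4×-1 = -4

[4, 3, 4]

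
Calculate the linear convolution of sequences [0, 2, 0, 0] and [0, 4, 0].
y[0] = 0×0 = 0; y[1] = 0×4 + 2×0 = 0; y[2] = 0×0 + 2×4 + 0×0 = 8; y[3] = 2×0 + 0×4 + 0×0 = 0; y[4] = 0×0 + 0×4 = 0; y[5] = 0×0 = 0

[0, 0, 8, 0, 0, 0]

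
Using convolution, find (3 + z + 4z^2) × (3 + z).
Ascending coefficients: a = [3, 1, 4], b = [3, 1]. c[0] = 3×3 = 9; c[1] = 3×1 + 1×3 = 6; c[2] = 1×1 + 4×3 = 13; c[3] = 4×1 = 4. Result coefficients: [9, 6, 13, 4] → 9 + 6z + 13z^2 + 4z^3

9 + 6z + 13z^2 + 4z^3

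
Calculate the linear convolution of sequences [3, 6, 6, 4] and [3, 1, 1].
y[0] = 3×3 = 9; y[1] = 3×1 + 6×3 = 21; y[2] = 3×1 + 6×1 + 6×3 = 27; y[3] = 6×1 + 6×1 + 4×3 = 24; y[4] = 6×1 + 4×1 = 10; y[5] = 4×1 = 4

[9, 21, 27, 24, 10, 4]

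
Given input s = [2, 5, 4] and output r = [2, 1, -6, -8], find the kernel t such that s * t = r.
Output length 4 = len(s) + len(t) - 1 ⇒ len(t) = 2. Solve t forward using t[k] = (r[k] - Σ_{i≥1} s[i]·t[k-i]) / s[0]: t[0] = r[0] / s[0] = 2 / 2 = 1; t[1] = (r[1] - 5×1) / s[0] = (1 - 5×1) / 2 = -2. So t = [1, -2]. Forward-check [2, 5, 4] * [1, -2]: r[0] = 2×1 = 2; r[1] = 2×-2 + 5×1 = 1; r[2] = 5×-2 + 4×1 = -6; r[3] = 4×-2 = -8 → [2, 1, -6, -8] ✓

[1, -2]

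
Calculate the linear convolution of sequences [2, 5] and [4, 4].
y[0] = 2×4 = 8; y[1] = 2×4 + 5×4 = 28; y[2] = 5×4 = 20

[8, 28, 20]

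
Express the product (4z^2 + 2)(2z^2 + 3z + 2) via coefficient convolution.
Ascending coefficients: a = [2, 0, 4], b = [2, 3, 2]. c[0] = 2×2 = 4; c[1] = 2×3 + 0×2 = 6; c[2] = 2×2 + 0×3 + 4×2 = 12; c[3] = 0×2 + 4×3 = 12; c[4] = 4×2 = 8. Result coefficients: [4, 6, 12, 12, 8] → 8z^4 + 12z^3 + 12z^2 + 6z + 4

8z^4 + 12z^3 + 12z^2 + 6z + 4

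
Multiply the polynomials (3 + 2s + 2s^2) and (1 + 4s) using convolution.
Ascending coefficients: a = [3, 2, 2], b = [1, 4]. c[0] = 3×1 = 3; c[1] = 3×4 + 2×1 = 14; c[2] = 2×4 + 2×1 = 10; c[3] = 2×4 = 8. Result coefficients: [3, 14, 10, 8] → 3 + 14s + 10s^2 + 8s^3

3 + 14s + 10s^2 + 8s^3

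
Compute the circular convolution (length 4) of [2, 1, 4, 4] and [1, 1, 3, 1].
Use y[k] = Σ_j u[j]·v[(k-j) mod 4]. y[0] = 2×1 + 1×1 + 4×3 + 4×1 = 19; y[1] = 2×1 + 1×1 + 4×1 + 4×3 = 19; y[2] = 2×3 + 1×1 + 4×1 + 4×1 = 15; y[3] = 2×1 + 1×3 + 4×1 + 4×1 = 13. Result: [19, 19, 15, 13]

[19, 19, 15, 13]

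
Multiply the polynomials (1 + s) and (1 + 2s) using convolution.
Ascending coefficients: a = [1, 1], b = [1, 2]. c[0] = 1×1 = 1; c[1] = 1×2 + 1×1 = 3; c[2] = 1×2 = 2. Result coefficients: [1, 3, 2] → 1 + 3s + 2s^2

1 + 3s + 2s^2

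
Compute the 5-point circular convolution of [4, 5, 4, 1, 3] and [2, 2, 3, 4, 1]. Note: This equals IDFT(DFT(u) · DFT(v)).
Either evaluate y[k] = Σ_j u[j]·v[(k-j) mod 5] directly, or use IDFT(DFT(u) · DFT(v)). y[0] = 4×2 + 5×1 + 4×4 + 1×3 + 3×2 = 38; y[1] = 4×2 + 5×2 + 4×1 + 1×4 + 3×3 = 35; y[2] = 4×3 + 5×2 + 4×2 + 1×1 + 3×4 = 43; y[3] = 4×4 + 5×3 + 4×2 + 1×2 + 3×1 = 44; y[4] = 4×1 + 5×4 + 4×3 + 1×2 + 3×2 = 44. Result: [38, 35, 43, 44, 44]

[38, 35, 43, 44, 44]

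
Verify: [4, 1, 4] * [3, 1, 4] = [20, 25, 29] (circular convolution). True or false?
Recompute circular convolution of [4, 1, 4] and [3, 1, 4]: y[0] = 4×3 + 1×4 + 4×1 = 20; y[1] = 4×1 + 1×3 + 4×4 = 23; y[2] = 4×4 + 1×1 + 4×3 = 29 → [20, 23, 29]. Compare to given [20, 25, 29]: they differ at index 1: given 25, correct 23, so answer: No

No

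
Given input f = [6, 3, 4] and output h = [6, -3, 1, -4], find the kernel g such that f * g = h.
Output length 4 = len(f) + len(g) - 1 ⇒ len(g) = 2. Solve g forward using g[k] = (h[k] - Σ_{i≥1} f[i]·g[k-i]) / f[0]: g[0] = h[0] / f[0] = 6 / 6 = 1; g[1] = (h[1] - 3×1) / f[0] = (-3 - 3×1) / 6 = -1. So g = [1, -1]. Forward-check [6, 3, 4] * [1, -1]: h[0] = 6×1 = 6; h[1] = 6×-1 + 3×1 = -3; h[2] = 3×-1 + 4×1 = 1; h[3] = 4×-1 = -4 → [6, -3, 1, -4] ✓

[1, -1]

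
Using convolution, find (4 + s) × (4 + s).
Ascending coefficients: a = [4, 1], b = [4, 1]. c[0] = 4×4 = 16; c[1] = 4×1 + 1×4 = 8; c[2] = 1×1 = 1. Result coefficients: [16, 8, 1] → 16 + 8s + s^2

16 + 8s + s^2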